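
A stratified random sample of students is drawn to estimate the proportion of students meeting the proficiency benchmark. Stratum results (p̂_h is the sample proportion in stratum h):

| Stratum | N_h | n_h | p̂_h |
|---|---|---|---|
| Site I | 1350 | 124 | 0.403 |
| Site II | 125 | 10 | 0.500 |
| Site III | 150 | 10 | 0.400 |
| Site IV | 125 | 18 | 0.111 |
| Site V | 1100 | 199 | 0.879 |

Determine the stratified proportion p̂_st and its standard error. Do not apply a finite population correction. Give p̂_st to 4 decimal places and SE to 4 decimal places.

p̂_st ≈ 0.5780, SE ≈ 0.0256

N = 2850; stratum weights W_h = N_h/N.
p̂_st = Σ W_h p̂_h = (1350·0.403 + 125·0.500 + 150·0.400 + 125·0.111 + 1100·0.879)/2850 = 0.57801
V̂(p̂_st) = Σ W_h² p̂_h(1−p̂_h)/(n_h−1):
  stratum Site I: (1350/2850)²·0.403·0.597/123 = 0.000438886
  stratum Site II: (125/2850)²·0.500·0.500/9 = 5.34352e-05
  stratum Site III: (150/2850)²·0.400·0.600/9 = 7.38689e-05
  stratum Site IV: (125/2850)²·0.111·0.889/17 = 1.11662e-05
  stratum Site V: (1100/2850)²·0.879·0.121/198 = 8.00211e-05
V̂(p̂_st) = 0.000657378; SE = √V̂ = 0.0256394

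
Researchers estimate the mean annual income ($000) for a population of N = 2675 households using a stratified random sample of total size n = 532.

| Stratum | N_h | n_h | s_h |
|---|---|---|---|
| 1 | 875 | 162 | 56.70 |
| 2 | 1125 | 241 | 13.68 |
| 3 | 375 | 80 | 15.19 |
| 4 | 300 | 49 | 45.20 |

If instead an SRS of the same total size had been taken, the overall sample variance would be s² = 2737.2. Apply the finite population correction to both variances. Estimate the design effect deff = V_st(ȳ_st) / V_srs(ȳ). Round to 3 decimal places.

V̂(ȳ_st) = Σ W_h² (1 − n_h/N_h) s_h²/n_h, with W_h = N_h/N and N = 2675:
  stratum 1: (875/2675)²·(1 − 162/875)·56.70²/162 = 1.73022
  stratum 2: (1125/2675)²·(1 − 241/1125)·13.68²/241 = 0.107923
  stratum 3: (375/2675)²·(1 − 80/375)·15.19²/80 = 0.0445894
  stratum 4: (300/2675)²·(1 − 49/300)·45.20²/49 = 0.438761
V_st = 2.32149
V_srs = (1 − 532/2675)·2737.2/532 = 4.12186
deff = V_st / V_srs = 2.32149/4.12186 = 0.5632

deff ≈ 0.563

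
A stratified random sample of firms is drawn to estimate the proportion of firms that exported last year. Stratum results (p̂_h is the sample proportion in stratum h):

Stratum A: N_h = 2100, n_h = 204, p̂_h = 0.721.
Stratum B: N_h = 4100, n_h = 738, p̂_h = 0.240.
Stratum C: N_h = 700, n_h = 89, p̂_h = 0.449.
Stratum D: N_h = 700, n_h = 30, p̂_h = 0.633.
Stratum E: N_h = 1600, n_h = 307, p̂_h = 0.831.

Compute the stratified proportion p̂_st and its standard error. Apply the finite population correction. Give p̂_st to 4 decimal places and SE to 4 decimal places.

p̂_st ≈ 0.4984, SE ≈ 0.0125

N = 9200; stratum weights W_h = N_h/N.
p̂_st = Σ W_h p̂_h = (2100·0.721 + 4100·0.240 + 700·0.449 + 700·0.633 + 1600·0.831)/9200 = 0.49838
V̂(p̂_st) = Σ W_h² (1 − n_h/N_h) p̂_h(1−p̂_h)/(n_h−1):
  stratum A: (2100/9200)²·(1 − 204/2100)·0.721·0.279/203 = 4.6615e-05
  stratum B: (4100/9200)²·(1 − 738/4100)·0.240·0.760/737 = 4.03054e-05
  stratum C: (700/9200)²·(1 − 89/700)·0.449·0.551/88 = 1.42062e-05
  stratum D: (700/9200)²·(1 − 30/700)·0.633·0.367/29 = 4.43883e-05
  stratum E: (1600/9200)²·(1 − 307/1600)·0.831·0.169/306 = 1.12178e-05
V̂(p̂_st) = 0.000156733; SE = √V̂ = 0.0125193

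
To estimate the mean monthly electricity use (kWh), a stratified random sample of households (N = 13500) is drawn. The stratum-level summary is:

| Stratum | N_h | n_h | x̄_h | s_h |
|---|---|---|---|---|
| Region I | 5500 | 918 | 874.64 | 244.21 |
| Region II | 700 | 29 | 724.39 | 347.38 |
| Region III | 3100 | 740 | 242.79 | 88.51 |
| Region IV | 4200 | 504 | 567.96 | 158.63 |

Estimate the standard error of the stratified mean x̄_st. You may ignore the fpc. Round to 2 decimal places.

V̂(x̄_st) = Σ W_h² s_h²/n_h, with W_h = N_h/N and N = 13500:
  stratum Region I: (5500/13500)²·244.21²/918 = 10.7831
  stratum Region II: (700/13500)²·347.38²/29 = 11.1877
  stratum Region III: (3100/13500)²·88.51²/740 = 0.558224
  stratum Region IV: (4200/13500)²·158.63²/504 = 4.83249
V̂(x̄_st) = 27.3615
SE(x̄_st) = √27.3615 = 5.23082

SE(x̄_st) ≈ 5.23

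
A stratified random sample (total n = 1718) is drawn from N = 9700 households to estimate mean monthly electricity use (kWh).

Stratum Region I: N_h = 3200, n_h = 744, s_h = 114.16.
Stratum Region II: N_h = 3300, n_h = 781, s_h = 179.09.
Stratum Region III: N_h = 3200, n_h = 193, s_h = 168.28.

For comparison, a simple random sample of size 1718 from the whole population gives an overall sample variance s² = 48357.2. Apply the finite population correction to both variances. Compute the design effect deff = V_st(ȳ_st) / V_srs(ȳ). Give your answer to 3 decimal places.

V̂(ȳ_st) = Σ W_h² (1 − n_h/N_h) s_h²/n_h, with W_h = N_h/N and N = 9700:
  stratum Region I: (3200/9700)²·(1 − 744/3200)·114.16²/744 = 1.46315
  stratum Region II: (3300/9700)²·(1 − 781/3300)·179.09²/781 = 3.62819
  stratum Region III: (3200/9700)²·(1 − 193/3200)·168.28²/193 = 15.0054
V_st = 20.0967
V_srs = (1 − 1718/9700)·48357.2/1718 = 23.1621
deff = V_st / V_srs = 20.0967/23.1621 = 0.8677

deff ≈ 0.868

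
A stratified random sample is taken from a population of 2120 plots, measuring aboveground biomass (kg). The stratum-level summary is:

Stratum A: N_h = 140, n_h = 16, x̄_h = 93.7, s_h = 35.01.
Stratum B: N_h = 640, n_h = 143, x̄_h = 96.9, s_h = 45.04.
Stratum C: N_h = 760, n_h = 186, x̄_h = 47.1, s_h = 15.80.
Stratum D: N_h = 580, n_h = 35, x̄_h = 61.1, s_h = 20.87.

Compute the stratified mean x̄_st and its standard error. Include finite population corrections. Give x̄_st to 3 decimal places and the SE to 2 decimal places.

x̄_st = Σ W_h x̄_h = (140·93.7 + 640·96.9 + 760·47.1 + 580·61.1)/2120 = 69.04151
V̂(x̄_st) = Σ W_h² (1 − n_h/N_h) s_h²/n_h, with W_h = N_h/N and N = 2120:
  stratum A: (140/2120)²·(1 − 16/140)·35.01²/16 = 0.295898
  stratum B: (640/2120)²·(1 − 143/640)·45.04²/143 = 1.00398
  stratum C: (760/2120)²·(1 − 186/760)·15.80²/186 = 0.130273
  stratum D: (580/2120)²·(1 − 35/580)·20.87²/35 = 0.875245
V̂(x̄_st) = 2.3054
SE(x̄_st) = √2.3054 = 1.51835

x̄_st ≈ 69.042, SE ≈ 1.52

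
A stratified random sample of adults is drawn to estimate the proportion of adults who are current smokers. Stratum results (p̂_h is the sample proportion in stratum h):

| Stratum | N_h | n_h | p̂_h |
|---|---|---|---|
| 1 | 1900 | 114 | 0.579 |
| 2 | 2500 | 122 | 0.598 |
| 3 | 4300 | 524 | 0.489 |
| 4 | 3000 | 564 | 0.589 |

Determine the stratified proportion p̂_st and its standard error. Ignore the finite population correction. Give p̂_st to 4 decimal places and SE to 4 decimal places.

N = 11700; stratum weights W_h = N_h/N.
p̂_st = Σ W_h p̂_h = (1900·0.579 + 2500·0.598 + 4300·0.489 + 3000·0.589)/11700 = 0.55255
V̂(p̂_st) = Σ W_h² p̂_h(1−p̂_h)/(n_h−1):
  stratum 1: (1900/11700)²·0.579·0.421/113 = 5.68876e-05
  stratum 2: (2500/11700)²·0.598·0.402/121 = 9.0709e-05
  stratum 3: (4300/11700)²·0.489·0.511/523 = 6.45347e-05
  stratum 4: (3000/11700)²·0.589·0.411/563 = 2.82696e-05
V̂(p̂_st) = 0.000240401; SE = √V̂ = 0.0155049

p̂_st ≈ 0.5525, SE ≈ 0.0155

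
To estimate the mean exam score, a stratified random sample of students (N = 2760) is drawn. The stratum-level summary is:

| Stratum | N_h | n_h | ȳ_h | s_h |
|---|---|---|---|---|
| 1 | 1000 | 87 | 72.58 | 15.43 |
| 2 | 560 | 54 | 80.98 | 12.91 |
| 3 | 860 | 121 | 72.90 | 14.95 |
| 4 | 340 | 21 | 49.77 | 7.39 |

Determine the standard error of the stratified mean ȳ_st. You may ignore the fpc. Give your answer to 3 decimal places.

V̂(ȳ_st) = Σ W_h² s_h²/n_h, with W_h = N_h/N and N = 2760:
  stratum 1: (1000/2760)²·15.43²/87 = 0.359248
  stratum 2: (560/2760)²·12.91²/54 = 0.127062
  stratum 3: (860/2760)²·14.95²/121 = 0.179339
  stratum 4: (340/2760)²·7.39²/21 = 0.0394647
V̂(ȳ_st) = 0.705114
SE(ȳ_st) = √0.705114 = 0.839711

SE(ȳ_st) ≈ 0.840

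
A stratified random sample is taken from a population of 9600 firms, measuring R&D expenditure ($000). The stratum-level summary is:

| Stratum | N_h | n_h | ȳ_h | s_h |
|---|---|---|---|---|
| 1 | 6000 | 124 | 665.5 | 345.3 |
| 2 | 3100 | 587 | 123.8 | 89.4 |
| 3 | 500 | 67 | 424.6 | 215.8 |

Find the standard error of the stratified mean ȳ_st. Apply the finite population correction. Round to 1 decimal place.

V̂(ȳ_st) = Σ W_h² (1 − n_h/N_h) s_h²/n_h, with W_h = N_h/N and N = 9600:
  stratum 1: (6000/9600)²·(1 − 124/6000)·345.3²/124 = 367.843
  stratum 2: (3100/9600)²·(1 − 587/3100)·89.4²/587 = 1.15093
  stratum 3: (500/9600)²·(1 − 67/500)·215.8²/67 = 1.63284
V̂(ȳ_st) = 370.626
SE(ȳ_st) = √370.626 = 19.2517

SE(ȳ_st) ≈ 19.3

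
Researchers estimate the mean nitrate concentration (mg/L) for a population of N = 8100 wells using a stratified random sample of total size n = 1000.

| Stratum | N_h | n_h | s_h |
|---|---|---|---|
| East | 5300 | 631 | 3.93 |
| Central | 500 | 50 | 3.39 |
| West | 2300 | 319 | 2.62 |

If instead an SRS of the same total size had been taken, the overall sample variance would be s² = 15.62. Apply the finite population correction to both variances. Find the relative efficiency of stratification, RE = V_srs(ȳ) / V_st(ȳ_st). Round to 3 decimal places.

RE ≈ 1.189

V̂(ȳ_st) = Σ W_h² (1 − n_h/N_h) s_h²/n_h, with W_h = N_h/N and N = 8100:
  stratum East: (5300/8100)²·(1 − 631/5300)·3.93²/631 = 0.00923178
  stratum Central: (500/8100)²·(1 − 50/500)·3.39²/50 = 0.00078821
  stratum West: (2300/8100)²·(1 − 319/2300)·2.62²/319 = 0.00149436
V_st = 0.0115143
V_srs = (1 − 1000/8100)·15.62/1000 = 0.0136916
Relative efficiency = V_srs / V_st = 0.0136916/0.0115143 = 1.1891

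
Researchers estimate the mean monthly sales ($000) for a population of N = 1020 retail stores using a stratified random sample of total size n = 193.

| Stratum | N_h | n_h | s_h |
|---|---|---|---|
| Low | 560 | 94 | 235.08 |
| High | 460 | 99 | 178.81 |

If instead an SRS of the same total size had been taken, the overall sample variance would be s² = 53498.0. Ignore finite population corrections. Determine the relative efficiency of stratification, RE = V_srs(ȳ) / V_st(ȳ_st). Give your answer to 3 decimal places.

RE ≈ 1.141

V̂(ȳ_st) = Σ W_h² s_h²/n_h, with W_h = N_h/N and N = 1020:
  stratum Low: (560/1020)²·235.08²/94 = 177.206
  stratum High: (460/1020)²·178.81²/99 = 65.6846
V_st = 242.891
V_srs = s²/n = 53498.0/193 = 277.192
Relative efficiency = V_srs / V_st = 277.192/242.891 = 1.1412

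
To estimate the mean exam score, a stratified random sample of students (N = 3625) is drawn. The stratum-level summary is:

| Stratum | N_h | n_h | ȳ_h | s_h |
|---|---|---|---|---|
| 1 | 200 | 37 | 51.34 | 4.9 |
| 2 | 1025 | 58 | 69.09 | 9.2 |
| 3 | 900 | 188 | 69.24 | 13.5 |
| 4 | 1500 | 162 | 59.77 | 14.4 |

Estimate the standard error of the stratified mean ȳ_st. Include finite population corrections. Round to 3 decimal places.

SE(ȳ_st) ≈ 0.595

V̂(ȳ_st) = Σ W_h² (1 − n_h/N_h) s_h²/n_h, with W_h = N_h/N and N = 3625:
  stratum 1: (200/3625)²·(1 − 37/200)·4.9²/37 = 0.00160987
  stratum 2: (1025/3625)²·(1 − 58/1025)·9.2²/58 = 0.110073
  stratum 3: (900/3625)²·(1 − 188/900)·13.5²/188 = 0.0472733
  stratum 4: (1500/3625)²·(1 − 162/1500)·14.4²/162 = 0.195498
V̂(ȳ_st) = 0.354454
SE(ȳ_st) = √0.354454 = 0.59536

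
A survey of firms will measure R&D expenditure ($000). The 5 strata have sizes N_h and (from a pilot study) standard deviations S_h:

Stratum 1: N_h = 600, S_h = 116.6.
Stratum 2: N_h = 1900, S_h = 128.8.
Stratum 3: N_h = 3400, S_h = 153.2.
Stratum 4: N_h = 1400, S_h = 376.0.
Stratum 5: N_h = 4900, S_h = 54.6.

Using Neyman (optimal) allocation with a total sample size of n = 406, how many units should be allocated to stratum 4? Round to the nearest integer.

131

Neyman allocation: n_h = n · N_h S_h / Σ N_i S_i, with n = 406.
  stratum 1: N_h·S_h = 600·116.6 = 69960.00
  stratum 2: N_h·S_h = 1900·128.8 = 244720.00
  stratum 3: N_h·S_h = 3400·153.2 = 520880.00
  stratum 4: N_h·S_h = 1400·376.0 = 526400.00
  stratum 5: N_h·S_h = 4900·54.6 = 267540.00
Σ N_h S_h = 1629500.00
n for stratum 4 = 406·526400.00/1629500.00 = 131.156 → 131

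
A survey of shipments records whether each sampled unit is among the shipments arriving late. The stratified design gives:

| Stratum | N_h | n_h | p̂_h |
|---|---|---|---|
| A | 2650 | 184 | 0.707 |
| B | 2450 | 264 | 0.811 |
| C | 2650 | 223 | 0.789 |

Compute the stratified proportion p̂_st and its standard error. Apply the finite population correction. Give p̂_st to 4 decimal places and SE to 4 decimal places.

p̂_st ≈ 0.7679, SE ≈ 0.0160

N = 7750; stratum weights W_h = N_h/N.
p̂_st = Σ W_h p̂_h = (2650·0.707 + 2450·0.811 + 2650·0.789)/7750 = 0.76792
V̂(p̂_st) = Σ W_h² (1 − n_h/N_h) p̂_h(1−p̂_h)/(n_h−1):
  stratum A: (2650/7750)²·(1 − 184/2650)·0.707·0.293/183 = 0.000123161
  stratum B: (2450/7750)²·(1 − 264/2450)·0.811·0.189/263 = 5.19684e-05
  stratum C: (2650/7750)²·(1 − 223/2650)·0.789·0.211/222 = 8.03006e-05
V̂(p̂_st) = 0.00025543; SE = √V̂ = 0.0159822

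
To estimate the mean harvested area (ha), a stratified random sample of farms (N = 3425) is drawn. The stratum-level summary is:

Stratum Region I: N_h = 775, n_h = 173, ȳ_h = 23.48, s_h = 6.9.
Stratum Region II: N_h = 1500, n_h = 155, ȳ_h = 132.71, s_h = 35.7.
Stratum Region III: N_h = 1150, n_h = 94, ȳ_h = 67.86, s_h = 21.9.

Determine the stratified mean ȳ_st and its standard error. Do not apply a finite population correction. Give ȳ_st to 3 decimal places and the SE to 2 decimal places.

ȳ_st ≈ 86.219, SE ≈ 1.47

ȳ_st = Σ W_h ȳ_h = (775·23.48 + 1500·132.71 + 1150·67.86)/3425 = 86.21927
V̂(ȳ_st) = Σ W_h² s_h²/n_h, with W_h = N_h/N and N = 3425:
  stratum Region I: (775/3425)²·6.9²/173 = 0.0140908
  stratum Region II: (1500/3425)²·35.7²/155 = 1.57712
  stratum Region III: (1150/3425)²·21.9²/94 = 0.575221
V̂(ȳ_st) = 2.16644
SE(ȳ_st) = √2.16644 = 1.47188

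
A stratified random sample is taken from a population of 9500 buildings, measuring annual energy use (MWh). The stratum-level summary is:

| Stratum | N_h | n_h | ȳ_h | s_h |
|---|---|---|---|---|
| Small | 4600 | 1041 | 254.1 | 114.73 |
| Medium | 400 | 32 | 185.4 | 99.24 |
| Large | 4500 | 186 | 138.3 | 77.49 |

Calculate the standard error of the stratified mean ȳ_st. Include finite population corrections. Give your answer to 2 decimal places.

SE(ȳ_st) ≈ 3.12

V̂(ȳ_st) = Σ W_h² (1 − n_h/N_h) s_h²/n_h, with W_h = N_h/N and N = 9500:
  stratum Small: (4600/9500)²·(1 − 1041/4600)·114.73²/1041 = 2.29373
  stratum Medium: (400/9500)²·(1 − 32/400)·99.24²/32 = 0.501977
  stratum Large: (4500/9500)²·(1 − 186/4500)·77.49²/186 = 6.94423
V̂(ȳ_st) = 9.73993
SE(ȳ_st) = √9.73993 = 3.12089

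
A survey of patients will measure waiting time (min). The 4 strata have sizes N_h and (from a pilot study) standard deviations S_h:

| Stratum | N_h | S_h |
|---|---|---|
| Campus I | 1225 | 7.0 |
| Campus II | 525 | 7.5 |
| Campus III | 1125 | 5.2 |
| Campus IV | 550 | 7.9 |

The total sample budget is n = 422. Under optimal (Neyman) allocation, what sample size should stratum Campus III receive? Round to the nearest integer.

109

Neyman allocation: n_h = n · N_h S_h / Σ N_i S_i, with n = 422.
  stratum Campus I: N_h·S_h = 1225·7.0 = 8575.00
  stratum Campus II: N_h·S_h = 525·7.5 = 3937.50
  stratum Campus III: N_h·S_h = 1125·5.2 = 5850.00
  stratum Campus IV: N_h·S_h = 550·7.9 = 4345.00
Σ N_h S_h = 22707.50
n for stratum Campus III = 422·5850.00/22707.50 = 108.717 → 109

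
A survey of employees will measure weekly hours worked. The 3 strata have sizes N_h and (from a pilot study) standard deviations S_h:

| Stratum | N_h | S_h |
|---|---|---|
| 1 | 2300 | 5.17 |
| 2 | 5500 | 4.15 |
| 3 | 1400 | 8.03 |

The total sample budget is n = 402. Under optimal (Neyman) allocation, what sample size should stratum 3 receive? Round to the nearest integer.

98

Neyman allocation: n_h = n · N_h S_h / Σ N_i S_i, with n = 402.
  stratum 1: N_h·S_h = 2300·5.17 = 11891.00
  stratum 2: N_h·S_h = 5500·4.15 = 22825.00
  stratum 3: N_h·S_h = 1400·8.03 = 11242.00
Σ N_h S_h = 45958.00
n for stratum 3 = 402·11242.00/45958.00 = 98.335 → 98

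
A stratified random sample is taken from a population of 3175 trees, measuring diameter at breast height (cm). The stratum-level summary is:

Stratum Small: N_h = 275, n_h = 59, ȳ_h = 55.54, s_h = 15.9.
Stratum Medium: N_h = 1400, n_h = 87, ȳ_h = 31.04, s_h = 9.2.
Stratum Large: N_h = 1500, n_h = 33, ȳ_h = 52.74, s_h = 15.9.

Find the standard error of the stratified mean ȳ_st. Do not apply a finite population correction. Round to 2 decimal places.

V̂(ȳ_st) = Σ W_h² s_h²/n_h, with W_h = N_h/N and N = 3175:
  stratum Small: (275/3175)²·15.9²/59 = 0.0321455
  stratum Medium: (1400/3175)²·9.2²/87 = 0.189158
  stratum Large: (1500/3175)²·15.9²/33 = 1.70992
V̂(ȳ_st) = 1.93122
SE(ȳ_st) = √1.93122 = 1.38968

SE(ȳ_st) ≈ 1.39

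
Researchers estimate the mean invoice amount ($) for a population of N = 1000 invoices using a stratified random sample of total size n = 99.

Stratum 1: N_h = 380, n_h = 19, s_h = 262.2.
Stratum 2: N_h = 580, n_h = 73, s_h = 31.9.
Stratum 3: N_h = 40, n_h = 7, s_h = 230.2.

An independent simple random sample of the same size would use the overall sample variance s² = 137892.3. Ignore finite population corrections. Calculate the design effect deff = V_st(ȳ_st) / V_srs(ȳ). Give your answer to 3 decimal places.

deff ≈ 0.387

V̂(ȳ_st) = Σ W_h² s_h²/n_h, with W_h = N_h/N and N = 1000:
  stratum 1: (380/1000)²·262.2²/19 = 522.491
  stratum 2: (580/1000)²·31.9²/73 = 4.68937
  stratum 3: (40/1000)²·230.2²/7 = 12.1125
V_st = 539.293
V_srs = s²/n = 137892.3/99 = 1392.85
deff = V_st / V_srs = 539.293/1392.85 = 0.3872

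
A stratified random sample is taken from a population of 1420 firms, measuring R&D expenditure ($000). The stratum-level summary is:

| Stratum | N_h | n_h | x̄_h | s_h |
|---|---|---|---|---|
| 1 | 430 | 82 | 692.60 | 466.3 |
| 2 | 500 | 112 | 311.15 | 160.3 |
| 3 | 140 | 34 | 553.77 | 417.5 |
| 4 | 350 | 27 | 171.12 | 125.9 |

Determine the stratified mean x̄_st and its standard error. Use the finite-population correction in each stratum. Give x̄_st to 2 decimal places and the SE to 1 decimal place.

x̄_st = Σ W_h x̄_h = (430·692.60 + 500·311.15 + 140·553.77 + 350·171.12)/1420 = 416.06535
V̂(x̄_st) = Σ W_h² (1 − n_h/N_h) s_h²/n_h, with W_h = N_h/N and N = 1420:
  stratum 1: (430/1420)²·(1 − 82/430)·466.3²/82 = 196.783
  stratum 2: (500/1420)²·(1 − 112/500)·160.3²/112 = 22.0736
  stratum 3: (140/1420)²·(1 − 34/140)·417.5²/34 = 37.7304
  stratum 4: (350/1420)²·(1 − 27/350)·125.9²/27 = 32.9141
V̂(x̄_st) = 289.501
SE(x̄_st) = √289.501 = 17.0147

x̄_st ≈ 416.07, SE ≈ 17.0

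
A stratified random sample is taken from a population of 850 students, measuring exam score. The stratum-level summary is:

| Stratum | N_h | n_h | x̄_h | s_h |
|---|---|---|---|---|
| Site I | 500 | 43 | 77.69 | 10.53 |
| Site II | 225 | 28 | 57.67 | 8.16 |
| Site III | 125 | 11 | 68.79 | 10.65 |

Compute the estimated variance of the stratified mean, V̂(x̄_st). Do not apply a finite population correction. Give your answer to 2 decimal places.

V̂(x̄_st) ≈ 1.28

V̂(x̄_st) = Σ W_h² s_h²/n_h, with W_h = N_h/N and N = 850:
  stratum Site I: (500/850)²·10.53²/43 = 0.892258
  stratum Site II: (225/850)²·8.16²/28 = 0.166629
  stratum Site III: (125/850)²·10.65²/11 = 0.222992
V̂(x̄_st) = 1.28188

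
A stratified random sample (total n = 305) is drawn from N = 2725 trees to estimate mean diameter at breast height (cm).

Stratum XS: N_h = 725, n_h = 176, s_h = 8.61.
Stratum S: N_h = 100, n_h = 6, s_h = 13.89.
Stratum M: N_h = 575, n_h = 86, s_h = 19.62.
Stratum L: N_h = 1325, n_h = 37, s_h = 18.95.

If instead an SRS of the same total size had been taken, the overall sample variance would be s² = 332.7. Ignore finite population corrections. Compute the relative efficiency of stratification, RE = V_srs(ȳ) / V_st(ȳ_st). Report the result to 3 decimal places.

RE ≈ 0.425

V̂(ȳ_st) = Σ W_h² s_h²/n_h, with W_h = N_h/N and N = 2725:
  stratum XS: (725/2725)²·8.61²/176 = 0.0298151
  stratum S: (100/2725)²·13.89²/6 = 0.0433032
  stratum M: (575/2725)²·19.62²/86 = 0.199298
  stratum L: (1325/2725)²·18.95²/37 = 2.29464
V_st = 2.56706
V_srs = s²/n = 332.7/305 = 1.09082
Relative efficiency = V_srs / V_st = 1.09082/2.56706 = 0.4249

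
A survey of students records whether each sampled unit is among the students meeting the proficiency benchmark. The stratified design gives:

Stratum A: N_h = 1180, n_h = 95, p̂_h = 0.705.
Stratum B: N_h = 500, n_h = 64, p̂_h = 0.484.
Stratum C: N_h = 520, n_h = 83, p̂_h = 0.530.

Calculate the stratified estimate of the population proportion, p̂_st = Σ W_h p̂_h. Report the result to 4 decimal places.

N = 2200; stratum weights W_h = N_h/N.
p̂_st = Σ W_h p̂_h = (1180·0.705 + 500·0.484 + 520·0.530)/2200 = 0.61341

p̂_st ≈ 0.6134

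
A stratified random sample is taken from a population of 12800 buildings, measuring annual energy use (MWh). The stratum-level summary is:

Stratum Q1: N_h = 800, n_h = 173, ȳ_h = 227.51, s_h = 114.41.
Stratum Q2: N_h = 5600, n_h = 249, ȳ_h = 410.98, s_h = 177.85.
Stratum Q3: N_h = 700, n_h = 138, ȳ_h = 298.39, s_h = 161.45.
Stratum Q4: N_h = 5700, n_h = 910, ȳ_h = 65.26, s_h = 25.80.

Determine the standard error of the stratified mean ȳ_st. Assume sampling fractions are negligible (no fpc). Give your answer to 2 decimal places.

SE(ȳ_st) ≈ 5.03

V̂(ȳ_st) = Σ W_h² s_h²/n_h, with W_h = N_h/N and N = 12800:
  stratum Q1: (800/12800)²·114.41²/173 = 0.295557
  stratum Q2: (5600/12800)²·177.85²/249 = 24.3145
  stratum Q3: (700/12800)²·161.45²/138 = 0.564902
  stratum Q4: (5700/12800)²·25.80²/910 = 0.145053
V̂(ȳ_st) = 25.32
SE(ȳ_st) = √25.32 = 5.03189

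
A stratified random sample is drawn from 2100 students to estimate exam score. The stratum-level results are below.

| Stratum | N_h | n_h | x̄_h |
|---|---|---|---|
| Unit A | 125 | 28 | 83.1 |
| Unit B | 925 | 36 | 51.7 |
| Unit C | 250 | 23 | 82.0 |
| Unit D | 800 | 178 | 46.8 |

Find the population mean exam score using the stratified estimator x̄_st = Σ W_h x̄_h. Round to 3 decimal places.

N = Σ N_h = 2100. Stratum weights W_h = N_h/N.
x̄_st = (125·83.1 + 925·51.7 + 250·82.0 + 800·46.8) / 2100 = 55.30952

x̄_st ≈ 55.310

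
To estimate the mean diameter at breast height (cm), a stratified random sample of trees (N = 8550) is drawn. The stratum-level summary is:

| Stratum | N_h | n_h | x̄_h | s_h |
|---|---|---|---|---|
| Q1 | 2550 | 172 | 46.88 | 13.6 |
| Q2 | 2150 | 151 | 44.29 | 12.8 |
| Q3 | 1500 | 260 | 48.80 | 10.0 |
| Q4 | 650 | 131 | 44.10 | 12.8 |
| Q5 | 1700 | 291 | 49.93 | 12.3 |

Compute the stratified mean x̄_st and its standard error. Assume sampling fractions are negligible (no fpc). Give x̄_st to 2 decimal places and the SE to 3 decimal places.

x̄_st = Σ W_h x̄_h = (2550·46.88 + 2150·44.29 + 1500·48.80 + 650·44.10 + 1700·49.93)/8550 = 46.96064
V̂(x̄_st) = Σ W_h² s_h²/n_h, with W_h = N_h/N and N = 8550:
  stratum Q1: (2550/8550)²·13.6²/172 = 0.0956528
  stratum Q2: (2150/8550)²·12.8²/151 = 0.06861
  stratum Q3: (1500/8550)²·10.0²/260 = 0.011838
  stratum Q4: (650/8550)²·12.8²/131 = 0.00722842
  stratum Q5: (1700/8550)²·12.3²/291 = 0.0205534
V̂(x̄_st) = 0.203883
SE(x̄_st) = √0.203883 = 0.451534

x̄_st ≈ 46.96, SE ≈ 0.452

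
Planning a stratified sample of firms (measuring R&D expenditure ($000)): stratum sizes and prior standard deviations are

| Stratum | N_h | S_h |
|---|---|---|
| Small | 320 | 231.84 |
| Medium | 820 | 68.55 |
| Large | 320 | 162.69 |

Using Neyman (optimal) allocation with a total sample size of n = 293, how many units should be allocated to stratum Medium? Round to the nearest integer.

Neyman allocation: n_h = n · N_h S_h / Σ N_i S_i, with n = 293.
  stratum Small: N_h·S_h = 320·231.84 = 74188.80
  stratum Medium: N_h·S_h = 820·68.55 = 56211.00
  stratum Large: N_h·S_h = 320·162.69 = 52060.80
Σ N_h S_h = 182460.60
n for stratum Medium = 293·56211.00/182460.60 = 90.265 → 90

90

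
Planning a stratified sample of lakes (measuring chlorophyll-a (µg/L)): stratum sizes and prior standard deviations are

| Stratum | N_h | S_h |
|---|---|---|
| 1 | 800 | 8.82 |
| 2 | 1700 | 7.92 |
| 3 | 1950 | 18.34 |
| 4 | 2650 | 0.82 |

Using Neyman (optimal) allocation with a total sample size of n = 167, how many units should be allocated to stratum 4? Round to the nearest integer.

Neyman allocation: n_h = n · N_h S_h / Σ N_i S_i, with n = 167.
  stratum 1: N_h·S_h = 800·8.82 = 7056.00
  stratum 2: N_h·S_h = 1700·7.92 = 13464.00
  stratum 3: N_h·S_h = 1950·18.34 = 35763.00
  stratum 4: N_h·S_h = 2650·0.82 = 2173.00
Σ N_h S_h = 58456.00
n for stratum 4 = 167·2173.00/58456.00 = 6.208 → 6

6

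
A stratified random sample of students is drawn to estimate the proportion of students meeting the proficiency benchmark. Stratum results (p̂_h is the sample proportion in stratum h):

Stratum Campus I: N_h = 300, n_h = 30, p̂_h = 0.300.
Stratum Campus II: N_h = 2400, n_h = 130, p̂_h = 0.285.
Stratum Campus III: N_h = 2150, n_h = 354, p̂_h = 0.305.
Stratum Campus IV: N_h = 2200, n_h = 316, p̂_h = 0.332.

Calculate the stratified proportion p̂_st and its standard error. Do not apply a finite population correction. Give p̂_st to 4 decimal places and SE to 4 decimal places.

N = 7050; stratum weights W_h = N_h/N.
p̂_st = Σ W_h p̂_h = (300·0.300 + 2400·0.285 + 2150·0.305 + 2200·0.332)/7050 = 0.30640
V̂(p̂_st) = Σ W_h² p̂_h(1−p̂_h)/(n_h−1):
  stratum Campus I: (300/7050)²·0.300·0.700/29 = 1.31125e-05
  stratum Campus II: (2400/7050)²·0.285·0.715/129 = 0.000183065
  stratum Campus III: (2150/7050)²·0.305·0.695/353 = 5.58481e-05
  stratum Campus IV: (2200/7050)²·0.332·0.668/315 = 6.856e-05
V̂(p̂_st) = 0.000320586; SE = √V̂ = 0.0179049

p̂_st ≈ 0.3064, SE ≈ 0.0179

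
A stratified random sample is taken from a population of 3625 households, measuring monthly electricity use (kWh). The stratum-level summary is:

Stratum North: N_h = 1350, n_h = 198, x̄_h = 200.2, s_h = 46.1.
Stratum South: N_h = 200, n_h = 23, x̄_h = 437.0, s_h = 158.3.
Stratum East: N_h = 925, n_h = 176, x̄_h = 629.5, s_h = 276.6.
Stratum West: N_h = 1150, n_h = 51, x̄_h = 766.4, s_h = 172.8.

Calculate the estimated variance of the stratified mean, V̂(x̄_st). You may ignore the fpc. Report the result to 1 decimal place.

V̂(x̄_st) ≈ 92.0

V̂(x̄_st) = Σ W_h² s_h²/n_h, with W_h = N_h/N and N = 3625:
  stratum North: (1350/3625)²·46.1²/198 = 1.48863
  stratum South: (200/3625)²·158.3²/23 = 3.31648
  stratum East: (925/3625)²·276.6²/176 = 28.3047
  stratum West: (1150/3625)²·172.8²/51 = 58.9246
V̂(x̄_st) = 92.0345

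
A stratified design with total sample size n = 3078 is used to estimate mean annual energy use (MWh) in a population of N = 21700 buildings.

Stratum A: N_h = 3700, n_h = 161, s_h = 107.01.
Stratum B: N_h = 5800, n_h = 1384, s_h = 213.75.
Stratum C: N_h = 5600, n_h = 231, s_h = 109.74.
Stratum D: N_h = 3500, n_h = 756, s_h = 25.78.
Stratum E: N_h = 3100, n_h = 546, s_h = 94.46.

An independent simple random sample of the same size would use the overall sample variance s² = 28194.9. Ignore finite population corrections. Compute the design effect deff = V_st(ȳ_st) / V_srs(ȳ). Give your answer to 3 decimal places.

deff ≈ 0.901

V̂(ȳ_st) = Σ W_h² s_h²/n_h, with W_h = N_h/N and N = 21700:
  stratum A: (3700/21700)²·107.01²/161 = 2.06779
  stratum B: (5800/21700)²·213.75²/1384 = 2.35837
  stratum C: (5600/21700)²·109.74²/231 = 3.47196
  stratum D: (3500/21700)²·25.78²/756 = 0.0228697
  stratum E: (3100/21700)²·94.46²/546 = 0.333509
V_st = 8.2545
V_srs = s²/n = 28194.9/3078 = 9.16014
deff = V_st / V_srs = 8.2545/9.16014 = 0.9011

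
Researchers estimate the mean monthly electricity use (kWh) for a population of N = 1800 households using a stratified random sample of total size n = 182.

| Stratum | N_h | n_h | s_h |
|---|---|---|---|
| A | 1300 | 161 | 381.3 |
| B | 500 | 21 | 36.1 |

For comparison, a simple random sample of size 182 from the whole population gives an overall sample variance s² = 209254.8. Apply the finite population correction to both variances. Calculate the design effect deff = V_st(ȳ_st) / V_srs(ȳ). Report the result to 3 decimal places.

deff ≈ 0.404

V̂(ȳ_st) = Σ W_h² (1 − n_h/N_h) s_h²/n_h, with W_h = N_h/N and N = 1800:
  stratum A: (1300/1800)²·(1 − 161/1300)·381.3²/161 = 412.696
  stratum B: (500/1800)²·(1 − 21/500)·36.1²/21 = 4.58728
V_st = 417.283
V_srs = (1 − 182/1800)·209254.8/182 = 1033.5
deff = V_st / V_srs = 417.283/1033.5 = 0.4038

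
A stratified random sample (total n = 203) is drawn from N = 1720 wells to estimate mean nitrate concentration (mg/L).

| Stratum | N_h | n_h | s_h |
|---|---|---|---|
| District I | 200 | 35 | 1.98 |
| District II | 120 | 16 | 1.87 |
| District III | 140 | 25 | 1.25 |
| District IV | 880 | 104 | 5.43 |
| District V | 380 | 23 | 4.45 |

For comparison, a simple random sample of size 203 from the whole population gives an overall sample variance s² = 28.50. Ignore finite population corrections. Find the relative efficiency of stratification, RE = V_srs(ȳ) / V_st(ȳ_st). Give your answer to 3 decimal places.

V̂(ȳ_st) = Σ W_h² s_h²/n_h, with W_h = N_h/N and N = 1720:
  stratum District I: (200/1720)²·1.98²/35 = 0.00151449
  stratum District II: (120/1720)²·1.87²/16 = 0.00106382
  stratum District III: (140/1720)²·1.25²/25 = 0.000414075
  stratum District IV: (880/1720)²·5.43²/104 = 0.0742121
  stratum District V: (380/1720)²·4.45²/23 = 0.0420245
V_st = 0.119229
V_srs = s²/n = 28.50/203 = 0.140394
Relative efficiency = V_srs / V_st = 0.140394/0.119229 = 1.1775

RE ≈ 1.178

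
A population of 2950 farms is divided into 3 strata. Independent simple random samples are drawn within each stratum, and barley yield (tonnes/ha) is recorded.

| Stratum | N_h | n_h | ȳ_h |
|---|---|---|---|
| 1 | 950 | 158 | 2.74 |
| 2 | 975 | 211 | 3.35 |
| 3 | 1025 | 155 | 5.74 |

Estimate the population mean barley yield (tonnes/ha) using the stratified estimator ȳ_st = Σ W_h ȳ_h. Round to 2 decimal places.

N = Σ N_h = 2950. Stratum weights W_h = N_h/N.
ȳ_st = (950·2.74 + 975·3.35 + 1025·5.74) / 2950 = 3.9840

ȳ_st ≈ 3.98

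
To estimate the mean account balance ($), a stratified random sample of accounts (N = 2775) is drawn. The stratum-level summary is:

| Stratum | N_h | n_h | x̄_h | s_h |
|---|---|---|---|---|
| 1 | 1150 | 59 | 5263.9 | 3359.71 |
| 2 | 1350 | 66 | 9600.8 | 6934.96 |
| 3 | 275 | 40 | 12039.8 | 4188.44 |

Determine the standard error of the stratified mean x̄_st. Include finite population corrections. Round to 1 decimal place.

SE(x̄_st) ≈ 446.0

V̂(x̄_st) = Σ W_h² (1 − n_h/N_h) s_h²/n_h, with W_h = N_h/N and N = 2775:
  stratum 1: (1150/2775)²·(1 − 59/1150)·3359.71²/59 = 31170.8
  stratum 2: (1350/2775)²·(1 − 66/1350)·6934.96²/66 = 164028
  stratum 3: (275/2775)²·(1 − 40/275)·4188.44²/40 = 3680.6
V̂(x̄_st) = 198879
SE(x̄_st) = √198879 = 445.958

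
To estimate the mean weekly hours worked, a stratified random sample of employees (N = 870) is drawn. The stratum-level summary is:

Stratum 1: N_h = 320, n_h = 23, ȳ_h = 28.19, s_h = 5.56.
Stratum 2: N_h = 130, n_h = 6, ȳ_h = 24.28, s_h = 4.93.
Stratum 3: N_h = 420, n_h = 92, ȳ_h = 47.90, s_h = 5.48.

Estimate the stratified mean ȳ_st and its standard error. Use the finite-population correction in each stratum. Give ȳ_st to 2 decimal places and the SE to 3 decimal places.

ȳ_st ≈ 37.12, SE ≈ 0.561

ȳ_st = Σ W_h ȳ_h = (320·28.19 + 130·24.28 + 420·47.90)/870 = 37.12092
V̂(ȳ_st) = Σ W_h² (1 − n_h/N_h) s_h²/n_h, with W_h = N_h/N and N = 870:
  stratum 1: (320/870)²·(1 − 23/320)·5.56²/23 = 0.168768
  stratum 2: (130/870)²·(1 − 6/130)·4.93²/6 = 0.0862719
  stratum 3: (420/870)²·(1 − 92/420)·5.48²/92 = 0.0594098
V̂(ȳ_st) = 0.314449
SE(ȳ_st) = √0.314449 = 0.560758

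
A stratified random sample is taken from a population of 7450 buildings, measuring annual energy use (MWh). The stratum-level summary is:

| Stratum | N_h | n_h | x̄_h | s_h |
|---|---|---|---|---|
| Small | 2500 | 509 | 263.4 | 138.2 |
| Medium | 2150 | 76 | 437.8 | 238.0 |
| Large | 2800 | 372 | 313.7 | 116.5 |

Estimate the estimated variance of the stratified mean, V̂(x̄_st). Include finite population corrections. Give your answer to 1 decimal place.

V̂(x̄_st) ≈ 67.7

V̂(x̄_st) = Σ W_h² (1 − n_h/N_h) s_h²/n_h, with W_h = N_h/N and N = 7450:
  stratum Small: (2500/7450)²·(1 − 509/2500)·138.2²/509 = 3.36509
  stratum Medium: (2150/7450)²·(1 − 76/2150)·238.0²/76 = 59.8791
  stratum Large: (2800/7450)²·(1 − 372/2800)·116.5²/372 = 4.46893
V̂(x̄_st) = 67.7131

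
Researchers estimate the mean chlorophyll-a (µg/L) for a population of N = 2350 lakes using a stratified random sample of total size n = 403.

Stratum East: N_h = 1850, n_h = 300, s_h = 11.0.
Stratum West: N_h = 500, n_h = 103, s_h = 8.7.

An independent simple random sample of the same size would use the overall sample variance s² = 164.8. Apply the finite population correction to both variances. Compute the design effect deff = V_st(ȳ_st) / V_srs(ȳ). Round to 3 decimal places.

V̂(ȳ_st) = Σ W_h² (1 − n_h/N_h) s_h²/n_h, with W_h = N_h/N and N = 2350:
  stratum East: (1850/2350)²·(1 − 300/1850)·11.0²/300 = 0.209427
  stratum West: (500/2350)²·(1 − 103/500)·8.7²/103 = 0.0264135
V_st = 0.23584
V_srs = (1 − 403/2350)·164.8/403 = 0.338805
deff = V_st / V_srs = 0.23584/0.338805 = 0.6961

deff ≈ 0.696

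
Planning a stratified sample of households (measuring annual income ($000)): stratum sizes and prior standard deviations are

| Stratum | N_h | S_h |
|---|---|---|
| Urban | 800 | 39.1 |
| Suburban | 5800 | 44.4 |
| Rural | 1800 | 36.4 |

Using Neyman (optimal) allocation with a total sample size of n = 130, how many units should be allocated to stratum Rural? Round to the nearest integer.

Neyman allocation: n_h = n · N_h S_h / Σ N_i S_i, with n = 130.
  stratum Urban: N_h·S_h = 800·39.1 = 31280.00
  stratum Suburban: N_h·S_h = 5800·44.4 = 257520.00
  stratum Rural: N_h·S_h = 1800·36.4 = 65520.00
Σ N_h S_h = 354320.00
n for stratum Rural = 130·65520.00/354320.00 = 24.039 → 24

24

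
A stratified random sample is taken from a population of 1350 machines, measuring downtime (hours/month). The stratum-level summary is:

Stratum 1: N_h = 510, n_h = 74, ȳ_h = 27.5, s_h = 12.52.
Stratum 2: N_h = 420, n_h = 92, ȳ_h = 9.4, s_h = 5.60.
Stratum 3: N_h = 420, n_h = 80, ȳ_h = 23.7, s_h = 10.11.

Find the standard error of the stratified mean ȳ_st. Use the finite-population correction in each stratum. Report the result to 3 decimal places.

V̂(ȳ_st) = Σ W_h² (1 − n_h/N_h) s_h²/n_h, with W_h = N_h/N and N = 1350:
  stratum 1: (510/1350)²·(1 − 74/510)·12.52²/74 = 0.258444
  stratum 2: (420/1350)²·(1 − 92/420)·5.60²/92 = 0.0257658
  stratum 3: (420/1350)²·(1 − 80/420)·10.11²/80 = 0.100109
V̂(ȳ_st) = 0.384319
SE(ȳ_st) = √0.384319 = 0.619934

SE(ȳ_st) ≈ 0.620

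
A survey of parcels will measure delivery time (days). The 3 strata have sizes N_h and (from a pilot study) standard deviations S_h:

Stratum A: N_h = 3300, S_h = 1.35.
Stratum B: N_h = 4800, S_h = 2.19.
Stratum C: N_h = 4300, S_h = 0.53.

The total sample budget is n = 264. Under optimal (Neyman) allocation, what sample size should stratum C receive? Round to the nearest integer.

35

Neyman allocation: n_h = n · N_h S_h / Σ N_i S_i, with n = 264.
  stratum A: N_h·S_h = 3300·1.35 = 4455.00
  stratum B: N_h·S_h = 4800·2.19 = 10512.00
  stratum C: N_h·S_h = 4300·0.53 = 2279.00
Σ N_h S_h = 17246.00
n for stratum C = 264·2279.00/17246.00 = 34.887 → 35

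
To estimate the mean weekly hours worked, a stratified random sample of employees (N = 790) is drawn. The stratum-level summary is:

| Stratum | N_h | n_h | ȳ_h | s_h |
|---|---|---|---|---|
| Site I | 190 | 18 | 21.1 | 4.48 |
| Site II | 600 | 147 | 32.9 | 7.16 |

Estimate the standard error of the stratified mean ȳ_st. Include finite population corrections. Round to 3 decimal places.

SE(ȳ_st) ≈ 0.459

V̂(ȳ_st) = Σ W_h² (1 − n_h/N_h) s_h²/n_h, with W_h = N_h/N and N = 790:
  stratum Site I: (190/790)²·(1 − 18/190)·4.48²/18 = 0.0583864
  stratum Site II: (600/790)²·(1 − 147/600)·7.16²/147 = 0.151881
V̂(ȳ_st) = 0.210268
SE(ȳ_st) = √0.210268 = 0.458549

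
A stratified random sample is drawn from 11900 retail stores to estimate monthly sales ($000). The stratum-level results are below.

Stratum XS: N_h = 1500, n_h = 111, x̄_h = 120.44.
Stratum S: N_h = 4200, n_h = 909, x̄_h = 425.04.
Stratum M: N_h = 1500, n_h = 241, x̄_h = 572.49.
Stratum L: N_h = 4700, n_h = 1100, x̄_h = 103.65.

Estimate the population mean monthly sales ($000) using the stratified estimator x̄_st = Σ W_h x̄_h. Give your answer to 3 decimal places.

N = Σ N_h = 11900. Stratum weights W_h = N_h/N.
x̄_st = (1500·120.44 + 4200·425.04 + 1500·572.49 + 4700·103.65) / 11900 = 278.29563

x̄_st ≈ 278.296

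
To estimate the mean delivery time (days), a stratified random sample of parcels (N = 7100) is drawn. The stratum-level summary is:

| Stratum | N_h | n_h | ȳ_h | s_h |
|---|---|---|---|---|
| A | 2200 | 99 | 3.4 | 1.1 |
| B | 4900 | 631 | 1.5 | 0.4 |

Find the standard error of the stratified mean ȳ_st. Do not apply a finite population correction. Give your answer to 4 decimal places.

V̂(ȳ_st) = Σ W_h² s_h²/n_h, with W_h = N_h/N and N = 7100:
  stratum A: (2200/7100)²·1.1²/99 = 0.00117349
  stratum B: (4900/7100)²·0.4²/631 = 0.000120772
V̂(ȳ_st) = 0.00129426
SE(ȳ_st) = √0.00129426 = 0.0359758

SE(ȳ_st) ≈ 0.0360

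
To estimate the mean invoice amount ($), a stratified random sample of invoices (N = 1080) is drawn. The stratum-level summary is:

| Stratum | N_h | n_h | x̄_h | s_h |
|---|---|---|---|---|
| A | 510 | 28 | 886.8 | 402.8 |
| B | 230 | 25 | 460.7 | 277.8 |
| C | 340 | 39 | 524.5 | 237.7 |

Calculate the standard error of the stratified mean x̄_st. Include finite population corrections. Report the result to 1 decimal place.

V̂(x̄_st) = Σ W_h² (1 − n_h/N_h) s_h²/n_h, with W_h = N_h/N and N = 1080:
  stratum A: (510/1080)²·(1 − 28/510)·402.8²/28 = 1221.21
  stratum B: (230/1080)²·(1 − 25/230)·277.8²/25 = 124.784
  stratum C: (340/1080)²·(1 − 39/340)·237.7²/39 = 127.113
V̂(x̄_st) = 1473.11
SE(x̄_st) = √1473.11 = 38.3811

SE(x̄_st) ≈ 38.4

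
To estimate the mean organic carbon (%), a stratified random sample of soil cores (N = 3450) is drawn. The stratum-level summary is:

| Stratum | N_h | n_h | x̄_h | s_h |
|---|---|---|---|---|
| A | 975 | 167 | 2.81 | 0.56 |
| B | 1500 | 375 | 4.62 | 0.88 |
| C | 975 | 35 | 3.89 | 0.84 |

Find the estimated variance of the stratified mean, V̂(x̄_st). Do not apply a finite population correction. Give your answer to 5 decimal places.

V̂(x̄_st) ≈ 0.00215

V̂(x̄_st) = Σ W_h² s_h²/n_h, with W_h = N_h/N and N = 3450:
  stratum A: (975/3450)²·0.56²/167 = 0.000149979
  stratum B: (1500/3450)²·0.88²/375 = 0.000390372
  stratum C: (975/3450)²·0.84²/35 = 0.00161013
V̂(x̄_st) = 0.00215048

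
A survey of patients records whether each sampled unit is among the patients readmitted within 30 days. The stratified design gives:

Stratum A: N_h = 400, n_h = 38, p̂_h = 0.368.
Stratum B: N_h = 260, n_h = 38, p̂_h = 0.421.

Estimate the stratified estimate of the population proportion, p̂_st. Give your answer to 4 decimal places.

N = 660; stratum weights W_h = N_h/N.
p̂_st = Σ W_h p̂_h = (400·0.368 + 260·0.421)/660 = 0.38888

p̂_st ≈ 0.3889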